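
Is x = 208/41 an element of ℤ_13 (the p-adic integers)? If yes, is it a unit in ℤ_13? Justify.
x ∈ ℤ_13 but not a unit; v_13(x) = 1 > 0

ℤ_13 = {x ∈ ℚ_13 : v_13(x) ≥ 0} and ℤ_13^× = {x ∈ ℤ_13 : v_13(x) = 0}. Here v_13(208/41) = v_13(num) − v_13(den) = 1; compare against these criteria.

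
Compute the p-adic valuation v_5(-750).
v_5(-750) = 3

v_5(n) is the largest exponent k such that 5^k divides n. Factor out: -750 = -5^3 · 6. (Sign doesn't affect v_p.) So v_5(-750) = 3.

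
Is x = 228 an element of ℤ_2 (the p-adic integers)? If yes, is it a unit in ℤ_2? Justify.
x ∈ ℤ_2 but not a unit; v_2(x) = 2 > 0

ℤ_2 = {x ∈ ℚ_2 : v_2(x) ≥ 0} and ℤ_2^× = {x ∈ ℤ_2 : v_2(x) = 0}. Here v_2(228) = v_2(num) − v_2(den) = 2; compare against these criteria.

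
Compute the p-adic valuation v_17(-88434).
v_17(-88434) = 3

v_17(n) is the largest exponent k such that 17^k divides n. Factor out: -88434 = -17^3 · 18. (Sign doesn't affect v_p.) So v_17(-88434) = 3.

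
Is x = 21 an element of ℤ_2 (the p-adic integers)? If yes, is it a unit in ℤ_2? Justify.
x ∈ ℤ_2^× (unit); v_2(x) = 0

ℤ_2 = {x ∈ ℚ_2 : v_2(x) ≥ 0} and ℤ_2^× = {x ∈ ℤ_2 : v_2(x) = 0}. Here v_2(21) = v_2(num) − v_2(den) = 0; compare against these criteria.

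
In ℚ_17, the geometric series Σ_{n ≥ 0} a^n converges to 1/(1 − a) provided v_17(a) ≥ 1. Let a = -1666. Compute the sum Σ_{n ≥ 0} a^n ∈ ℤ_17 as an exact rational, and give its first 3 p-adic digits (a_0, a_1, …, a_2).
Σ a^n = 1/(1 − a) = 1/1667;  first 3 digits = (1, 4, 10)

v_17(a) = 1 ≥ 1, so the series converges in ℤ_17 to 1/(1 − a) = 1/(1 − (-1666)) = 1/1667. Expand this rational in ℤ_17: compute digits iteratively via d_i = x_i mod 17, x_{i+1} = (x_i − d_i)/17. The first 3 digits are (1, 4, 10).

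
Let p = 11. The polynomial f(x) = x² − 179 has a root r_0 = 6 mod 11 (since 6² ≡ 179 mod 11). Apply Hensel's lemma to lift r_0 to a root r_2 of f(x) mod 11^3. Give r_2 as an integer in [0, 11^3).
r_2 = 754 (mod 1331)

Hensel's recurrence: r_{i+1} = r_i − f(r_i)·(f′(r_i))^{-1} mod 11^{i+2}, with f′(x) = 2x. Iterate:
  r_0 = 6 (mod 11)
  r_1 = 28 (mod 121)
  r_2 = 754 (mod 1331)
Final: r_2 = 754, and one checks f(r_2) ≡ 0 mod 11^3.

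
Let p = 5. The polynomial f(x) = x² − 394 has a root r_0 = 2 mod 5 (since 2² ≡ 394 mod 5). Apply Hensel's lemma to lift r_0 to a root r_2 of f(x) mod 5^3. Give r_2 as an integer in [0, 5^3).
r_2 = 12 (mod 125)

Hensel's recurrence: r_{i+1} = r_i − f(r_i)·(f′(r_i))^{-1} mod 5^{i+2}, with f′(x) = 2x. Iterate:
  r_0 = 2 (mod 5)
  r_1 = 12 (mod 25)
  r_2 = 12 (mod 125)
Final: r_2 = 12, and one checks f(r_2) ≡ 0 mod 5^3.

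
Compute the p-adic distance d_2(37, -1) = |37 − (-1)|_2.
d_2(37, -1) = 1/2

Step 1 — x − y = 37 − (-1) = 38. Step 2 — v_2(38) = 1 (factor: 38 = (2^1 · 19); the sign does not affect v_p). Step 3 — |x − y|_2 = 2^{-1} = 1/2.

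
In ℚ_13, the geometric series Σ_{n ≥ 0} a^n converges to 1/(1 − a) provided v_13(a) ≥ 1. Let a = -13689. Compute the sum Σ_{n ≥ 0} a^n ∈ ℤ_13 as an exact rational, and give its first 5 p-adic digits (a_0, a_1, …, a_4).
Σ a^n = 1/(1 − a) = 1/13690;  first 5 digits = (1, 0, 10, 6, 8)

v_13(a) = 2 ≥ 1, so the series converges in ℤ_13 to 1/(1 − a) = 1/(1 − (-13689)) = 1/13690. Expand this rational in ℤ_13: compute digits iteratively via d_i = x_i mod 13, x_{i+1} = (x_i − d_i)/13. The first 5 digits are (1, 0, 10, 6, 8).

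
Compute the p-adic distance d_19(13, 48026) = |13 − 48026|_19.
d_19(13, 48026) = 1/6859

Step 1 — x − y = 13 − 48026 = -48013. Step 2 — v_19(-48013) = 3 (factor: -48013 = −(19^3 · 7); the sign does not affect v_p). Step 3 — |x − y|_19 = 19^{-3} = 1/6859.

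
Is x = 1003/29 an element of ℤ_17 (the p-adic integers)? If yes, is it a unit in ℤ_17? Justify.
x ∈ ℤ_17 but not a unit; v_17(x) = 1 > 0

ℤ_17 = {x ∈ ℚ_17 : v_17(x) ≥ 0} and ℤ_17^× = {x ∈ ℤ_17 : v_17(x) = 0}. Here v_17(1003/29) = v_17(num) − v_17(den) = 1; compare against these criteria.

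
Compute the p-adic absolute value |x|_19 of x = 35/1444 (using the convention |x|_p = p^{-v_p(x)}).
|35/1444|_19 = 361

Step 1 — compute v_19(x) by factoring powers of 19 out of the numerator and denominator: v_19(35/1444) = -2. Step 2 — apply |x|_p = p^{-v_p(x)} = 19^{2} = 361.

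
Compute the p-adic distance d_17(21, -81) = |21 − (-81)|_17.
d_17(21, -81) = 1/17

Step 1 — x − y = 21 − (-81) = 102. Step 2 — v_17(102) = 1 (factor: 102 = (17^1 · 6); the sign does not affect v_p). Step 3 — |x − y|_17 = 17^{-1} = 1/17.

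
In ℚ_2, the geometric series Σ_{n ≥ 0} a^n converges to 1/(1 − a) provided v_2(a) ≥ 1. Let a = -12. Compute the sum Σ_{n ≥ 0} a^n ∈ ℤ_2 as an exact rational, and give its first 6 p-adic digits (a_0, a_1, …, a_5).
Σ a^n = 1/(1 − a) = 1/13;  first 6 digits = (1, 0, 1, 0, 0, 0)

v_2(a) = 2 ≥ 1, so the series converges in ℤ_2 to 1/(1 − a) = 1/(1 − (-12)) = 1/13. Expand this rational in ℤ_2: compute digits iteratively via d_i = x_i mod 2, x_{i+1} = (x_i − d_i)/2. The first 6 digits are (1, 0, 1, 0, 0, 0).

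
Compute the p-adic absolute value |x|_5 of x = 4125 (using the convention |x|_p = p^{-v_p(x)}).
|4125|_5 = 1/125

Step 1 — compute v_5(x) by factoring powers of 5 out of the numerator and denominator: v_5(4125) = 3. Step 2 — apply |x|_p = p^{-v_p(x)} = 5^{-3} = 1/125.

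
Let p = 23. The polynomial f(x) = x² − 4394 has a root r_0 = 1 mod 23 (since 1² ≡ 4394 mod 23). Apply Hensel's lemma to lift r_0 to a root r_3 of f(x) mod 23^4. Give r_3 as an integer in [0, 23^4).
r_3 = 246860 (mod 279841)

Hensel's recurrence: r_{i+1} = r_i − f(r_i)·(f′(r_i))^{-1} mod 23^{i+2}, with f′(x) = 2x. Iterate:
  r_0 = 1 (mod 23)
  r_1 = 346 (mod 529)
  r_2 = 3520 (mod 12167)
  r_3 = 246860 (mod 279841)
Final: r_3 = 246860, and one checks f(r_3) ≡ 0 mod 23^4.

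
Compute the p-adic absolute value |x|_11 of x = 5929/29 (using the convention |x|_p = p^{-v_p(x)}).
|5929/29|_11 = 1/121

Step 1 — compute v_11(x) by factoring powers of 11 out of the numerator and denominator: v_11(5929/29) = 2. Step 2 — apply |x|_p = p^{-v_p(x)} = 11^{-2} = 1/121.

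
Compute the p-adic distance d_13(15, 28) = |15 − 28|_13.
d_13(15, 28) = 1/13

Step 1 — x − y = 15 − 28 = -13. Step 2 — v_13(-13) = 1 (factor: -13 = −(13^1 · 1); the sign does not affect v_p). Step 3 — |x − y|_13 = 13^{-1} = 1/13.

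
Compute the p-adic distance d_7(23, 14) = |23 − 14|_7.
d_7(23, 14) = 1

Step 1 — x − y = 23 − 14 = 9. Step 2 — v_7(9) = 0 (factor: 9 = (7^0 · 9); the sign does not affect v_p). Step 3 — |x − y|_7 = 7^{0} = 1.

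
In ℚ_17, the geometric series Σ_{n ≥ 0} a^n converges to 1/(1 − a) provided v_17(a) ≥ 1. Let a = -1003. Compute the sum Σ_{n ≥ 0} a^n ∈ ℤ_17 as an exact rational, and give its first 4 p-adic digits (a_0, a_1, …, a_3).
Σ a^n = 1/(1 − a) = 1/1004;  first 4 digits = (1, 9, 9, 15)

v_17(a) = 1 ≥ 1, so the series converges in ℤ_17 to 1/(1 − a) = 1/(1 − (-1003)) = 1/1004. Expand this rational in ℤ_17: compute digits iteratively via d_i = x_i mod 17, x_{i+1} = (x_i − d_i)/17. The first 4 digits are (1, 9, 9, 15).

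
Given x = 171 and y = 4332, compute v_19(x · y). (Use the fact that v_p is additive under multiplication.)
v_19(740772) = 3

v_p(x) = 1 (factor: 171 = 19^1 · 9); v_p(y) = 2 (factor: 4332 = 19^2 · 12). Additivity: v_p(xy) = v_p(x) + v_p(y) = 1 + 2 = 3. (Direct check: xy = 740772 = 19^3 · (108).)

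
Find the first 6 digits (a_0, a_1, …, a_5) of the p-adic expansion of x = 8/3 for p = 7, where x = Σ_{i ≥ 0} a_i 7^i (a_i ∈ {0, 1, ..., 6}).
(a_0, …, a_5) = (5, 2, 2, 2, 2, 2)

v_7(8/3) = 0 (numerator and denominator both coprime to 7), so x ∈ ℤ_7^×. Compute digits iteratively via a_i = x_i mod 7, x_{i+1} = (x_i − a_i)/7, with x_0 = x:
  x_0 = 8/3;  a_0 = 5;  x_1 = (x_0 − 5)/7 = -1/3
  x_1 = -1/3;  a_1 = 2;  x_2 = (x_1 − 2)/7 = -1/3
  x_2 = -1/3;  a_2 = 2;  x_3 = (x_2 − 2)/7 = -1/3
  x_3 = -1/3;  a_3 = 2;  x_4 = (x_3 − 2)/7 = -1/3
  x_4 = -1/3;  a_4 = 2;  x_5 = (x_4 − 2)/7 = -1/3
  x_5 = -1/3;  a_5 = 2;  x_6 = (x_5 − 2)/7 = -1/3
Digits: (5, 2, 2, 2, 2, 2).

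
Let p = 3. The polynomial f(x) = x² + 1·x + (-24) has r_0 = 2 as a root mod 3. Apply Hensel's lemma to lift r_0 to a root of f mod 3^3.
r_2 = 11 (mod 27)

Hensel: r_{i+1} = r_i − f(r_i)·(f′(r_i))^{-1} mod 3^{i+2}, f′(x) = 2x + 1. Iterate:
  r_0 = 2 (mod 3)
  r_1 = 2 (mod 9)
  r_2 = 11 (mod 27)
Final: r = 11 satisfies f(r) ≡ 0 mod 3^3.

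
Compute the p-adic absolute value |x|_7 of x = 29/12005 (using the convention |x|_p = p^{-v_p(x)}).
|29/12005|_7 = 2401

Step 1 — compute v_7(x) by factoring powers of 7 out of the numerator and denominator: v_7(29/12005) = -4. Step 2 — apply |x|_p = p^{-v_p(x)} = 7^{4} = 2401.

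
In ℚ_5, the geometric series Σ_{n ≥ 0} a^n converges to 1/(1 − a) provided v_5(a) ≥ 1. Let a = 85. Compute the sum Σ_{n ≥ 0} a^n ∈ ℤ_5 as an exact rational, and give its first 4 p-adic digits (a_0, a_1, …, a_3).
Σ a^n = 1/(1 − a) = -1/84;  first 4 digits = (1, 2, 2, 1)

v_5(a) = 1 ≥ 1, so the series converges in ℤ_5 to 1/(1 − a) = 1/(1 − 85) = -1/84. Expand this rational in ℤ_5: compute digits iteratively via d_i = x_i mod 5, x_{i+1} = (x_i − d_i)/5. The first 4 digits are (1, 2, 2, 1).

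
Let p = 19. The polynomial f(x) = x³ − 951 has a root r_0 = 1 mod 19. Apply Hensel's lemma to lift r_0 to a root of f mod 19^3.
r_2 = 3687 (mod 6859)

Hensel: r_{i+1} = r_i − f(r_i)/f′(r_i) mod 19^{i+2}, where f′(x) = 3x². Iterate:
  r_0 = 1 (mod 19)
  r_1 = 77 (mod 361)
  r_2 = 3687 (mod 6859)
Final: r = 3687 with f(r) ≡ 0 mod 19^3.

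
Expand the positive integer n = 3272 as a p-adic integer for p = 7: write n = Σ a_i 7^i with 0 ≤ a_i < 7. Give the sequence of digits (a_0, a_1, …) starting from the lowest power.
(a_0, a_1, …) = (3, 5, 3, 2, 1)

Repeated division by 7 gives the digits low-to-high: 3272 = 3 + 5·7^1 + 3·7^2 + 2·7^3 + 1·7^4. Digit sequence: (3, 5, 3, 2, 1).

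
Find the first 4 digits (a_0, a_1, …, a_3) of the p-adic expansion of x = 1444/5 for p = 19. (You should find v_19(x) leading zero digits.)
(a_0, …, a_3) = (0, 0, 16, 3)

v_19(1444/5) = 2, so a_0 = ... = a_1 = 0. Factor out: x = 19^2 · u with u = 4/5 a unit in ℤ_19. Expand u iteratively via a_{v+i} = u_i mod 19, u_{i+1} = (u_i − a_{v+i})/19:
  u_0 = 4/5;  a_2 = 16;  u_1 = (u_0 − 16)/19 = -4/5
  u_1 = -4/5;  a_3 = 3;  u_2 = (u_1 − 3)/19 = -1/5
Digits: (0, 0, 16, 3).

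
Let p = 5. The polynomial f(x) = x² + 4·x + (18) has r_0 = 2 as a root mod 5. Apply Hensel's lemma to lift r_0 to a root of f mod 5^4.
r_3 = 517 (mod 625)

Hensel: r_{i+1} = r_i − f(r_i)·(f′(r_i))^{-1} mod 5^{i+2}, f′(x) = 2x + 4. Iterate:
  r_0 = 2 (mod 5)
  r_1 = 17 (mod 25)
  r_2 = 17 (mod 125)
  r_3 = 517 (mod 625)
Final: r = 517 satisfies f(r) ≡ 0 mod 5^4.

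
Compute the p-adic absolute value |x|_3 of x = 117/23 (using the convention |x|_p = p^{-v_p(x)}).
|117/23|_3 = 1/9

Step 1 — compute v_3(x) by factoring powers of 3 out of the numerator and denominator: v_3(117/23) = 2. Step 2 — apply |x|_p = p^{-v_p(x)} = 3^{-2} = 1/9.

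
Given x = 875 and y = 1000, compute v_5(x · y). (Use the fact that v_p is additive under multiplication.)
v_5(875000) = 6

v_p(x) = 3 (factor: 875 = 5^3 · 7); v_p(y) = 3 (factor: 1000 = 5^3 · 8). Additivity: v_p(xy) = v_p(x) + v_p(y) = 3 + 3 = 6. (Direct check: xy = 875000 = 5^6 · (56).)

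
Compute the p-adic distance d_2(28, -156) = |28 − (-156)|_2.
d_2(28, -156) = 1/8

Step 1 — x − y = 28 − (-156) = 184. Step 2 — v_2(184) = 3 (factor: 184 = (2^3 · 23); the sign does not affect v_p). Step 3 — |x − y|_2 = 2^{-3} = 1/8.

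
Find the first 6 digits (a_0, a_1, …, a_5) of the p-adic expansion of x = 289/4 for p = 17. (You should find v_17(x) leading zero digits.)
(a_0, …, a_5) = (0, 0, 13, 12, 12, 12)

v_17(289/4) = 2, so a_0 = ... = a_1 = 0. Factor out: x = 17^2 · u with u = 1/4 a unit in ℤ_17. Expand u iteratively via a_{v+i} = u_i mod 17, u_{i+1} = (u_i − a_{v+i})/17:
  u_0 = 1/4;  a_2 = 13;  u_1 = (u_0 − 13)/17 = -3/4
  u_1 = -3/4;  a_3 = 12;  u_2 = (u_1 − 12)/17 = -3/4
  u_2 = -3/4;  a_4 = 12;  u_3 = (u_2 − 12)/17 = -3/4
  u_3 = -3/4;  a_5 = 12;  u_4 = (u_3 − 12)/17 = -3/4
Digits: (0, 0, 13, 12, 12, 12).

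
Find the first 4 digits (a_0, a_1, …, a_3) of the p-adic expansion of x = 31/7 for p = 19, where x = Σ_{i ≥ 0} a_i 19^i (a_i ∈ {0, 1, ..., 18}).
(a_0, …, a_3) = (18, 2, 8, 5)

v_19(31/7) = 0 (numerator and denominator both coprime to 19), so x ∈ ℤ_19^×. Compute digits iteratively via a_i = x_i mod 19, x_{i+1} = (x_i − a_i)/19, with x_0 = x:
  x_0 = 31/7;  a_0 = 18;  x_1 = (x_0 − 18)/19 = -5/7
  x_1 = -5/7;  a_1 = 2;  x_2 = (x_1 − 2)/19 = -1/7
  x_2 = -1/7;  a_2 = 8;  x_3 = (x_2 − 8)/19 = -3/7
  x_3 = -3/7;  a_3 = 5;  x_4 = (x_3 − 5)/19 = -2/7
Digits: (18, 2, 8, 5).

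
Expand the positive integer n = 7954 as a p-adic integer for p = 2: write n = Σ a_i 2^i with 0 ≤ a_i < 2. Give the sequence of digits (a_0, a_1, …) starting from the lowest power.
(a_0, a_1, …) = (0, 1, 0, 0, 1, 0, 0, 0, 1, 1, 1, 1, 1)

Repeated division by 2 gives the digits low-to-high: 7954 = 1·2^1 + 1·2^4 + 1·2^8 + 1·2^9 + 1·2^10 + 1·2^11 + 1·2^12. Digit sequence: (0, 1, 0, 0, 1, 0, 0, 0, 1, 1, 1, 1, 1).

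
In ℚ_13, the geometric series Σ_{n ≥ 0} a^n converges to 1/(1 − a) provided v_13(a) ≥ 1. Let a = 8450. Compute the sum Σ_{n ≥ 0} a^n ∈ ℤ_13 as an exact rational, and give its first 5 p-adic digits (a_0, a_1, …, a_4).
Σ a^n = 1/(1 − a) = -1/8449;  first 5 digits = (1, 0, 11, 3, 4)

v_13(a) = 2 ≥ 1, so the series converges in ℤ_13 to 1/(1 − a) = 1/(1 − 8450) = -1/8449. Expand this rational in ℤ_13: compute digits iteratively via d_i = x_i mod 13, x_{i+1} = (x_i − d_i)/13. The first 5 digits are (1, 0, 11, 3, 4).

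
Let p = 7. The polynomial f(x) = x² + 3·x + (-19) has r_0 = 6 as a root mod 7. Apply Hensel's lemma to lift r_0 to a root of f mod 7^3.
r_2 = 265 (mod 343)

Hensel: r_{i+1} = r_i − f(r_i)·(f′(r_i))^{-1} mod 7^{i+2}, f′(x) = 2x + 3. Iterate:
  r_0 = 6 (mod 7)
  r_1 = 20 (mod 49)
  r_2 = 265 (mod 343)
Final: r = 265 satisfies f(r) ≡ 0 mod 7^3.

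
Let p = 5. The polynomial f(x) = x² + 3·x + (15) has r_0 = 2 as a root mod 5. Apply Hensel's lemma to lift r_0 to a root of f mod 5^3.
r_2 = 52 (mod 125)

Hensel: r_{i+1} = r_i − f(r_i)·(f′(r_i))^{-1} mod 5^{i+2}, f′(x) = 2x + 3. Iterate:
  r_0 = 2 (mod 5)
  r_1 = 2 (mod 25)
  r_2 = 52 (mod 125)
Final: r = 52 satisfies f(r) ≡ 0 mod 5^3.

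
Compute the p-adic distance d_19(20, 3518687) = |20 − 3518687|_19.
d_19(20, 3518687) = 1/130321

Step 1 — x − y = 20 − 3518687 = -3518667. Step 2 — v_19(-3518667) = 4 (factor: -3518667 = −(19^4 · 27); the sign does not affect v_p). Step 3 — |x − y|_19 = 19^{-4} = 1/130321.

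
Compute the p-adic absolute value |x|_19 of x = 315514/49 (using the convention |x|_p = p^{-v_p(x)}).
|315514/49|_19 = 1/6859

Step 1 — compute v_19(x) by factoring powers of 19 out of the numerator and denominator: v_19(315514/49) = 3. Step 2 — apply |x|_p = p^{-v_p(x)} = 19^{-3} = 1/6859.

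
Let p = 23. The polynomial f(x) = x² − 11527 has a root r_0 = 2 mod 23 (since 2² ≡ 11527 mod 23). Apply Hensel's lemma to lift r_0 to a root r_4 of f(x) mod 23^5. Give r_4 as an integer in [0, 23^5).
r_4 = 3847258 (mod 6436343)

Hensel's recurrence: r_{i+1} = r_i − f(r_i)·(f′(r_i))^{-1} mod 23^{i+2}, with f′(x) = 2x. Iterate:
  r_0 = 2 (mod 23)
  r_1 = 370 (mod 529)
  r_2 = 2486 (mod 12167)
  r_3 = 209325 (mod 279841)
  r_4 = 3847258 (mod 6436343)
Final: r_4 = 3847258, and one checks f(r_4) ≡ 0 mod 23^5.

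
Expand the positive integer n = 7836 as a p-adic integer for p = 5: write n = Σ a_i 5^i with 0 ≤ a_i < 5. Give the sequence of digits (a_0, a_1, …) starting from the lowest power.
(a_0, a_1, …) = (1, 2, 3, 2, 2, 2)

Repeated division by 5 gives the digits low-to-high: 7836 = 1 + 2·5^1 + 3·5^2 + 2·5^3 + 2·5^4 + 2·5^5. Digit sequence: (1, 2, 3, 2, 2, 2).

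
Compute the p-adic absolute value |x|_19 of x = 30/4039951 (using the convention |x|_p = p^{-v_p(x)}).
|30/4039951|_19 = 130321

Step 1 — compute v_19(x) by factoring powers of 19 out of the numerator and denominator: v_19(30/4039951) = -4. Step 2 — apply |x|_p = p^{-v_p(x)} = 19^{4} = 130321.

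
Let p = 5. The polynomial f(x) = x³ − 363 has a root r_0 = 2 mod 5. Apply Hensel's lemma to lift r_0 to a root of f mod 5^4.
r_3 = 117 (mod 625)

Hensel: r_{i+1} = r_i − f(r_i)/f′(r_i) mod 5^{i+2}, where f′(x) = 3x². Iterate:
  r_0 = 2 (mod 5)
  r_1 = 17 (mod 25)
  r_2 = 117 (mod 125)
  r_3 = 117 (mod 625)
Final: r = 117 with f(r) ≡ 0 mod 5^4.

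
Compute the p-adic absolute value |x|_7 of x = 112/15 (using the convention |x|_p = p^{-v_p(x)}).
|112/15|_7 = 1/7

Step 1 — compute v_7(x) by factoring powers of 7 out of the numerator and denominator: v_7(112/15) = 1. Step 2 — apply |x|_p = p^{-v_p(x)} = 7^{-1} = 1/7.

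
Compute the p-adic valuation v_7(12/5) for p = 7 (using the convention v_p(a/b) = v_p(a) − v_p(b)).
v_7(12/5) = 0

Factor powers of 7 from the numerator and denominator of the reduced fraction: 12 = 7^0 · 12 and 5 = 7^0 · 5. Apply v_p(a/b) = v_p(a) − v_p(b): v_7(12/5) = 0 − 0 = 0.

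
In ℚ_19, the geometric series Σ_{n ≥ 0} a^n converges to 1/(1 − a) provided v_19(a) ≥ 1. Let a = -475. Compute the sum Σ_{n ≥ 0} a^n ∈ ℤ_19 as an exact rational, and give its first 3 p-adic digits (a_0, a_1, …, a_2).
Σ a^n = 1/(1 − a) = 1/476;  first 3 digits = (1, 13, 15)

v_19(a) = 1 ≥ 1, so the series converges in ℤ_19 to 1/(1 − a) = 1/(1 − (-475)) = 1/476. Expand this rational in ℤ_19: compute digits iteratively via d_i = x_i mod 19, x_{i+1} = (x_i − d_i)/19. The first 3 digits are (1, 13, 15).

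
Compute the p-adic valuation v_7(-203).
v_7(-203) = 1

v_7(n) is the largest exponent k such that 7^k divides n. Factor out: -203 = -7^1 · 29. (Sign doesn't affect v_p.) So v_7(-203) = 1.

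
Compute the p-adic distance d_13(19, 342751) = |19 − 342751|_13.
d_13(19, 342751) = 1/28561

Step 1 — x − y = 19 − 342751 = -342732. Step 2 — v_13(-342732) = 4 (factor: -342732 = −(13^4 · 12); the sign does not affect v_p). Step 3 — |x − y|_13 = 13^{-4} = 1/28561.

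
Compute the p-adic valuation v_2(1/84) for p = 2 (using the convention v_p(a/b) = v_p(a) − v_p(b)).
v_2(1/84) = -2

Factor powers of 2 from the numerator and denominator of the reduced fraction: 1 = 2^0 · 1 and 84 = 2^2 · 21. Apply v_p(a/b) = v_p(a) − v_p(b): v_2(1/84) = 0 − 2 = -2.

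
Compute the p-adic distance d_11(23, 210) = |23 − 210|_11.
d_11(23, 210) = 1/11

Step 1 — x − y = 23 − 210 = -187. Step 2 — v_11(-187) = 1 (factor: -187 = −(11^1 · 17); the sign does not affect v_p). Step 3 — |x − y|_11 = 11^{-1} = 1/11.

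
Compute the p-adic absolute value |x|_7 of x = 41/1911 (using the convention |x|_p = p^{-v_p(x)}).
|41/1911|_7 = 49

Step 1 — compute v_7(x) by factoring powers of 7 out of the numerator and denominator: v_7(41/1911) = -2. Step 2 — apply |x|_p = p^{-v_p(x)} = 7^{2} = 49.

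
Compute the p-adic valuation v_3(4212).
v_3(4212) = 4

v_3(n) is the largest exponent k such that 3^k divides n. Factor out: 4212 = 3^4 · 52. (Sign doesn't affect v_p.) So v_3(4212) = 4.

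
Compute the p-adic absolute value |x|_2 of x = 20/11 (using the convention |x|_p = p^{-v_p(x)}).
|20/11|_2 = 1/4

Step 1 — compute v_2(x) by factoring powers of 2 out of the numerator and denominator: v_2(20/11) = 2. Step 2 — apply |x|_p = p^{-v_p(x)} = 2^{-2} = 1/4.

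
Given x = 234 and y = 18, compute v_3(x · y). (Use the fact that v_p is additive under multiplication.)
v_3(4212) = 4

v_p(x) = 2 (factor: 234 = 3^2 · 26); v_p(y) = 2 (factor: 18 = 3^2 · 2). Additivity: v_p(xy) = v_p(x) + v_p(y) = 2 + 2 = 4. (Direct check: xy = 4212 = 3^4 · (52).)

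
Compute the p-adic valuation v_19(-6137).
v_19(-6137) = 2

v_19(n) is the largest exponent k such that 19^k divides n. Factor out: -6137 = -19^2 · 17. (Sign doesn't affect v_p.) So v_19(-6137) = 2.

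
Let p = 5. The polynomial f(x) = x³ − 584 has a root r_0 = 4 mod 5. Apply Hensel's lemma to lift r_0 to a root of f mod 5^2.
r_1 = 19 (mod 25)

Hensel: r_{i+1} = r_i − f(r_i)/f′(r_i) mod 5^{i+2}, where f′(x) = 3x². Iterate:
  r_0 = 4 (mod 5)
  r_1 = 19 (mod 25)
Final: r = 19 with f(r) ≡ 0 mod 5^2.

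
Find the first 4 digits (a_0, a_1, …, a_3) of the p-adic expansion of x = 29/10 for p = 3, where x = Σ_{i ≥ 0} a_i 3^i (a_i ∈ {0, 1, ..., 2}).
(a_0, …, a_3) = (2, 0, 1, 0)

v_3(29/10) = 0 (numerator and denominator both coprime to 3), so x ∈ ℤ_3^×. Compute digits iteratively via a_i = x_i mod 3, x_{i+1} = (x_i − a_i)/3, with x_0 = x:
  x_0 = 29/10;  a_0 = 2;  x_1 = (x_0 − 2)/3 = 3/10
  x_1 = 3/10;  a_1 = 0;  x_2 = (x_1 − 0)/3 = 1/10
  x_2 = 1/10;  a_2 = 1;  x_3 = (x_2 − 1)/3 = -3/10
  x_3 = -3/10;  a_3 = 0;  x_4 = (x_3 − 0)/3 = -1/10
Digits: (2, 0, 1, 0).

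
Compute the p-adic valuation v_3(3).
v_3(3) = 1

v_3(n) is the largest exponent k such that 3^k divides n. Factor out: 3 = 3^1 · 1. (Sign doesn't affect v_p.) So v_3(3) = 1.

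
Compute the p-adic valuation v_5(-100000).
v_5(-100000) = 5

v_5(n) is the largest exponent k such that 5^k divides n. Factor out: -100000 = -5^5 · 32. (Sign doesn't affect v_p.) So v_5(-100000) = 5.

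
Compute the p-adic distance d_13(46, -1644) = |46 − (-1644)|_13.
d_13(46, -1644) = 1/169

Step 1 — x − y = 46 − (-1644) = 1690. Step 2 — v_13(1690) = 2 (factor: 1690 = (13^2 · 10); the sign does not affect v_p). Step 3 — |x − y|_13 = 13^{-2} = 1/169.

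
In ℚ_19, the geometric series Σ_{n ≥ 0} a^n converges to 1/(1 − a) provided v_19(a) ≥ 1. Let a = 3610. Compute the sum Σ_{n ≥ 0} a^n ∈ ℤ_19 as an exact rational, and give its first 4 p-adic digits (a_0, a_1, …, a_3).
Σ a^n = 1/(1 − a) = -1/3609;  first 4 digits = (1, 0, 10, 0)

v_19(a) = 2 ≥ 1, so the series converges in ℤ_19 to 1/(1 − a) = 1/(1 − 3610) = -1/3609. Expand this rational in ℤ_19: compute digits iteratively via d_i = x_i mod 19, x_{i+1} = (x_i − d_i)/19. The first 4 digits are (1, 0, 10, 0).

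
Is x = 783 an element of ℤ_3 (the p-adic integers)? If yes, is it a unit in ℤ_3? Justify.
x ∈ ℤ_3 but not a unit; v_3(x) = 3 > 0

ℤ_3 = {x ∈ ℚ_3 : v_3(x) ≥ 0} and ℤ_3^× = {x ∈ ℤ_3 : v_3(x) = 0}. Here v_3(783) = v_3(num) − v_3(den) = 3; compare against these criteria.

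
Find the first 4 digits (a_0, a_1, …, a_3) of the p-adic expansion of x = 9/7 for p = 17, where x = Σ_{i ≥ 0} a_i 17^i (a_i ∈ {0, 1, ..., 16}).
(a_0, …, a_3) = (11, 14, 4, 7)

v_17(9/7) = 0 (numerator and denominator both coprime to 17), so x ∈ ℤ_17^×. Compute digits iteratively via a_i = x_i mod 17, x_{i+1} = (x_i − a_i)/17, with x_0 = x:
  x_0 = 9/7;  a_0 = 11;  x_1 = (x_0 − 11)/17 = -4/7
  x_1 = -4/7;  a_1 = 14;  x_2 = (x_1 − 14)/17 = -6/7
  x_2 = -6/7;  a_2 = 4;  x_3 = (x_2 − 4)/17 = -2/7
  x_3 = -2/7;  a_3 = 7;  x_4 = (x_3 − 7)/17 = -3/7
Digits: (11, 14, 4, 7).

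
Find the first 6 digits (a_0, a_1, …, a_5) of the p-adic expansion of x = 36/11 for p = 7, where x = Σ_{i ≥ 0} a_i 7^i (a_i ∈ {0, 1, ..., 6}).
(a_0, …, a_5) = (2, 4, 2, 6, 1, 1)

v_7(36/11) = 0 (numerator and denominator both coprime to 7), so x ∈ ℤ_7^×. Compute digits iteratively via a_i = x_i mod 7, x_{i+1} = (x_i − a_i)/7, with x_0 = x:
  x_0 = 36/11;  a_0 = 2;  x_1 = (x_0 − 2)/7 = 2/11
  x_1 = 2/11;  a_1 = 4;  x_2 = (x_1 − 4)/7 = -6/11
  x_2 = -6/11;  a_2 = 2;  x_3 = (x_2 − 2)/7 = -4/11
  x_3 = -4/11;  a_3 = 6;  x_4 = (x_3 − 6)/7 = -10/11
  x_4 = -10/11;  a_4 = 1;  x_5 = (x_4 − 1)/7 = -3/11
  x_5 = -3/11;  a_5 = 1;  x_6 = (x_5 − 1)/7 = -2/11
Digits: (2, 4, 2, 6, 1, 1).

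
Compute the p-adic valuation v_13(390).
v_13(390) = 1

v_13(n) is the largest exponent k such that 13^k divides n. Factor out: 390 = 13^1 · 30. (Sign doesn't affect v_p.) So v_13(390) = 1.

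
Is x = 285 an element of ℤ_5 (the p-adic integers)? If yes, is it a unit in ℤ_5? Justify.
x ∈ ℤ_5 but not a unit; v_5(x) = 1 > 0

ℤ_5 = {x ∈ ℚ_5 : v_5(x) ≥ 0} and ℤ_5^× = {x ∈ ℤ_5 : v_5(x) = 0}. Here v_5(285) = v_5(num) − v_5(den) = 1; compare against these criteria.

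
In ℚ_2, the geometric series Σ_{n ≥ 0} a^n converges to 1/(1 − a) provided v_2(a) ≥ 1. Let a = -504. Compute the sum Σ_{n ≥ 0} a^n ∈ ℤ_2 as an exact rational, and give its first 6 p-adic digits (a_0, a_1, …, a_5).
Σ a^n = 1/(1 − a) = 1/505;  first 6 digits = (1, 0, 0, 1, 0, 0)

v_2(a) = 3 ≥ 1, so the series converges in ℤ_2 to 1/(1 − a) = 1/(1 − (-504)) = 1/505. Expand this rational in ℤ_2: compute digits iteratively via d_i = x_i mod 2, x_{i+1} = (x_i − d_i)/2. The first 6 digits are (1, 0, 0, 1, 0, 0).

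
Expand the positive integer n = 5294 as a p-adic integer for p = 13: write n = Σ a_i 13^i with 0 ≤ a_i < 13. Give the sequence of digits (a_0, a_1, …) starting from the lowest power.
(a_0, a_1, …) = (3, 4, 5, 2)

Repeated division by 13 gives the digits low-to-high: 5294 = 3 + 4·13^1 + 5·13^2 + 2·13^3. Digit sequence: (3, 4, 5, 2).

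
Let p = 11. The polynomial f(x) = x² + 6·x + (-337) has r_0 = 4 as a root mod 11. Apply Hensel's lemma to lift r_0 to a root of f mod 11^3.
r_2 = 466 (mod 1331)

Hensel: r_{i+1} = r_i − f(r_i)·(f′(r_i))^{-1} mod 11^{i+2}, f′(x) = 2x + 6. Iterate:
  r_0 = 4 (mod 11)
  r_1 = 103 (mod 121)
  r_2 = 466 (mod 1331)
Final: r = 466 satisfies f(r) ≡ 0 mod 11^3.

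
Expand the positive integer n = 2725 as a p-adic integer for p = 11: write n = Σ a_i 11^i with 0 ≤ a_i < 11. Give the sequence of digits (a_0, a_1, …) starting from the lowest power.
(a_0, a_1, …) = (8, 5, 0, 2)

Repeated division by 11 gives the digits low-to-high: 2725 = 8 + 5·11^1 + 2·11^3. Digit sequence: (8, 5, 0, 2).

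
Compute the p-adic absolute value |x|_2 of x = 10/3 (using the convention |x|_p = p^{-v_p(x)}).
|10/3|_2 = 1/2

Step 1 — compute v_2(x) by factoring powers of 2 out of the numerator and denominator: v_2(10/3) = 1. Step 2 — apply |x|_p = p^{-v_p(x)} = 2^{-1} = 1/2.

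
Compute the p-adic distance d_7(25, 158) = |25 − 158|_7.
d_7(25, 158) = 1/7

Step 1 — x − y = 25 − 158 = -133. Step 2 — v_7(-133) = 1 (factor: -133 = −(7^1 · 19); the sign does not affect v_p). Step 3 — |x − y|_7 = 7^{-1} = 1/7.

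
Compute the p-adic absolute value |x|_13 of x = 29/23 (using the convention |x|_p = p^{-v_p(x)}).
|29/23|_13 = 1

Step 1 — compute v_13(x) by factoring powers of 13 out of the numerator and denominator: v_13(29/23) = 0. Step 2 — apply |x|_p = p^{-v_p(x)} = 13^{0} = 1.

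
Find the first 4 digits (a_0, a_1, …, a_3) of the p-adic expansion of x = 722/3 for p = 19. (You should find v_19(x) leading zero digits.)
(a_0, …, a_3) = (0, 0, 7, 6)

v_19(722/3) = 2, so a_0 = ... = a_1 = 0. Factor out: x = 19^2 · u with u = 2/3 a unit in ℤ_19. Expand u iteratively via a_{v+i} = u_i mod 19, u_{i+1} = (u_i − a_{v+i})/19:
  u_0 = 2/3;  a_2 = 7;  u_1 = (u_0 − 7)/19 = -1/3
  u_1 = -1/3;  a_3 = 6;  u_2 = (u_1 − 6)/19 = -1/3
Digits: (0, 0, 7, 6).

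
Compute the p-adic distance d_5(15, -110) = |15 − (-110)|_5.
d_5(15, -110) = 1/125

Step 1 — x − y = 15 − (-110) = 125. Step 2 — v_5(125) = 3 (factor: 125 = (5^3 · 1); the sign does not affect v_p). Step 3 — |x − y|_5 = 5^{-3} = 1/125.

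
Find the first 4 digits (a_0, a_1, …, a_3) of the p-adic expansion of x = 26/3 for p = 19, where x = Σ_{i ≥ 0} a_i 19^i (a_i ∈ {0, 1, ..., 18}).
(a_0, …, a_3) = (15, 6, 6, 6)

v_19(26/3) = 0 (numerator and denominator both coprime to 19), so x ∈ ℤ_19^×. Compute digits iteratively via a_i = x_i mod 19, x_{i+1} = (x_i − a_i)/19, with x_0 = x:
  x_0 = 26/3;  a_0 = 15;  x_1 = (x_0 − 15)/19 = -1/3
  x_1 = -1/3;  a_1 = 6;  x_2 = (x_1 − 6)/19 = -1/3
  x_2 = -1/3;  a_2 = 6;  x_3 = (x_2 − 6)/19 = -1/3
  x_3 = -1/3;  a_3 = 6;  x_4 = (x_3 − 6)/19 = -1/3
Digits: (15, 6, 6, 6).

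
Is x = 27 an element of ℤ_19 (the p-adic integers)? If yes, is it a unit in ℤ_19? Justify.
x ∈ ℤ_19^× (unit); v_19(x) = 0

ℤ_19 = {x ∈ ℚ_19 : v_19(x) ≥ 0} and ℤ_19^× = {x ∈ ℤ_19 : v_19(x) = 0}. Here v_19(27) = v_19(num) − v_19(den) = 0; compare against these criteria.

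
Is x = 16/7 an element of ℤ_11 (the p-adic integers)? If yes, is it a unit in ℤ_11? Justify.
x ∈ ℤ_11^× (unit); v_11(x) = 0

ℤ_11 = {x ∈ ℚ_11 : v_11(x) ≥ 0} and ℤ_11^× = {x ∈ ℤ_11 : v_11(x) = 0}. Here v_11(16/7) = v_11(num) − v_11(den) = 0; compare against these criteria.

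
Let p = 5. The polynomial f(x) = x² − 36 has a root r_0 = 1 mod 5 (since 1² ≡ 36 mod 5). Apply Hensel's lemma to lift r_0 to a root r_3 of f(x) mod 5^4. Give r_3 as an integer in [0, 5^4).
r_3 = 6 (mod 625)

Hensel's recurrence: r_{i+1} = r_i − f(r_i)·(f′(r_i))^{-1} mod 5^{i+2}, with f′(x) = 2x. Iterate:
  r_0 = 1 (mod 5)
  r_1 = 6 (mod 25)
  r_2 = 6 (mod 125)
  r_3 = 6 (mod 625)
Final: r_3 = 6, and one checks f(r_3) ≡ 0 mod 5^4.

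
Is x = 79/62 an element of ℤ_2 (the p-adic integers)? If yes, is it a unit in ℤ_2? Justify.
x ∉ ℤ_2 (v_2(x) = -1 < 0)

ℤ_2 = {x ∈ ℚ_2 : v_2(x) ≥ 0} and ℤ_2^× = {x ∈ ℤ_2 : v_2(x) = 0}. Here v_2(79/62) = v_2(num) − v_2(den) = -1; compare against these criteria.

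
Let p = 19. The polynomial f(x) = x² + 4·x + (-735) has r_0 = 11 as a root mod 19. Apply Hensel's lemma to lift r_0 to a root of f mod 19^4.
r_3 = 34439 (mod 130321)

Hensel: r_{i+1} = r_i − f(r_i)·(f′(r_i))^{-1} mod 19^{i+2}, f′(x) = 2x + 4. Iterate:
  r_0 = 11 (mod 19)
  r_1 = 144 (mod 361)
  r_2 = 144 (mod 6859)
  r_3 = 34439 (mod 130321)
Final: r = 34439 satisfies f(r) ≡ 0 mod 19^4.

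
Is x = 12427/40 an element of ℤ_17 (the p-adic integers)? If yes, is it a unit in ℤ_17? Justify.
x ∈ ℤ_17 but not a unit; v_17(x) = 2 > 0

ℤ_17 = {x ∈ ℚ_17 : v_17(x) ≥ 0} and ℤ_17^× = {x ∈ ℤ_17 : v_17(x) = 0}. Here v_17(12427/40) = v_17(num) − v_17(den) = 2; compare against these criteria.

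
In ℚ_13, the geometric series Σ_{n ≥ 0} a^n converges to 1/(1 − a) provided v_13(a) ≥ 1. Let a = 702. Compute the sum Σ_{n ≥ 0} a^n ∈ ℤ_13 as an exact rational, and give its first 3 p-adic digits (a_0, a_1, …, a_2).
Σ a^n = 1/(1 − a) = -1/701;  first 3 digits = (1, 2, 8)

v_13(a) = 1 ≥ 1, so the series converges in ℤ_13 to 1/(1 − a) = 1/(1 − 702) = -1/701. Expand this rational in ℤ_13: compute digits iteratively via d_i = x_i mod 13, x_{i+1} = (x_i − d_i)/13. The first 3 digits are (1, 2, 8).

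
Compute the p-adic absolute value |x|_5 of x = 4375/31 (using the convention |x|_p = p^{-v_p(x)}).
|4375/31|_5 = 1/625

Step 1 — compute v_5(x) by factoring powers of 5 out of the numerator and denominator: v_5(4375/31) = 4. Step 2 — apply |x|_p = p^{-v_p(x)} = 5^{-4} = 1/625.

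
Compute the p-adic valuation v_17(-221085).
v_17(-221085) = 3

v_17(n) is the largest exponent k such that 17^k divides n. Factor out: -221085 = -17^3 · 45. (Sign doesn't affect v_p.) So v_17(-221085) = 3.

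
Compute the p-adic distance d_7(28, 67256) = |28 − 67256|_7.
d_7(28, 67256) = 1/16807

Step 1 — x − y = 28 − 67256 = -67228. Step 2 — v_7(-67228) = 5 (factor: -67228 = −(7^5 · 4); the sign does not affect v_p). Step 3 — |x − y|_7 = 7^{-5} = 1/16807.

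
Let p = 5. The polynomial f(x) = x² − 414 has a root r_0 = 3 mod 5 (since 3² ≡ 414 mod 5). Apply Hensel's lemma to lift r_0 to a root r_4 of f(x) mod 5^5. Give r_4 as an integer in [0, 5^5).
r_4 = 1358 (mod 3125)

Hensel's recurrence: r_{i+1} = r_i − f(r_i)·(f′(r_i))^{-1} mod 5^{i+2}, with f′(x) = 2x. Iterate:
  r_0 = 3 (mod 5)
  r_1 = 8 (mod 25)
  r_2 = 108 (mod 125)
  r_3 = 108 (mod 625)
  r_4 = 1358 (mod 3125)
Final: r_4 = 1358, and one checks f(r_4) ≡ 0 mod 5^5.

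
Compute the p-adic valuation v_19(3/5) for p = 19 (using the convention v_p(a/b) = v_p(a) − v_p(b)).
v_19(3/5) = 0

Factor powers of 19 from the numerator and denominator of the reduced fraction: 3 = 19^0 · 3 and 5 = 19^0 · 5. Apply v_p(a/b) = v_p(a) − v_p(b): v_19(3/5) = 0 − 0 = 0.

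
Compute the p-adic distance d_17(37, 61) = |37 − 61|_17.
d_17(37, 61) = 1

Step 1 — x − y = 37 − 61 = -24. Step 2 — v_17(-24) = 0 (factor: -24 = −(17^0 · 24); the sign does not affect v_p). Step 3 — |x − y|_17 = 17^{0} = 1.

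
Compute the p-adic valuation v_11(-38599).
v_11(-38599) = 3

v_11(n) is the largest exponent k such that 11^k divides n. Factor out: -38599 = -11^3 · 29. (Sign doesn't affect v_p.) So v_11(-38599) = 3.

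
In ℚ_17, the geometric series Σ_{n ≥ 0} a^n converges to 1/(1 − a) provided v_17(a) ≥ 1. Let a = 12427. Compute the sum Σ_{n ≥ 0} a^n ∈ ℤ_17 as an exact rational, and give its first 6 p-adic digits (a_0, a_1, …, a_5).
Σ a^n = 1/(1 − a) = -1/12426;  first 6 digits = (1, 0, 9, 2, 13, 6)

v_17(a) = 2 ≥ 1, so the series converges in ℤ_17 to 1/(1 − a) = 1/(1 − 12427) = -1/12426. Expand this rational in ℤ_17: compute digits iteratively via d_i = x_i mod 17, x_{i+1} = (x_i − d_i)/17. The first 6 digits are (1, 0, 9, 2, 13, 6).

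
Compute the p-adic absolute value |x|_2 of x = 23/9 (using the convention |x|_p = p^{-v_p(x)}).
|23/9|_2 = 1

Step 1 — compute v_2(x) by factoring powers of 2 out of the numerator and denominator: v_2(23/9) = 0. Step 2 — apply |x|_p = p^{-v_p(x)} = 2^{0} = 1.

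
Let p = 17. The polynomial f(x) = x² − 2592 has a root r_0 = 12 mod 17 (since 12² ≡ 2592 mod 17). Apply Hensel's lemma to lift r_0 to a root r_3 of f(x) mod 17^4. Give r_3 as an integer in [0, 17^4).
r_3 = 66006 (mod 83521)

Hensel's recurrence: r_{i+1} = r_i − f(r_i)·(f′(r_i))^{-1} mod 17^{i+2}, with f′(x) = 2x. Iterate:
  r_0 = 12 (mod 17)
  r_1 = 114 (mod 289)
  r_2 = 2137 (mod 4913)
  r_3 = 66006 (mod 83521)
Final: r_3 = 66006, and one checks f(r_3) ≡ 0 mod 17^4.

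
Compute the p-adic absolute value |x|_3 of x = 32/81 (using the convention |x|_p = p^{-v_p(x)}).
|32/81|_3 = 81

Step 1 — compute v_3(x) by factoring powers of 3 out of the numerator and denominator: v_3(32/81) = -4. Step 2 — apply |x|_p = p^{-v_p(x)} = 3^{4} = 81.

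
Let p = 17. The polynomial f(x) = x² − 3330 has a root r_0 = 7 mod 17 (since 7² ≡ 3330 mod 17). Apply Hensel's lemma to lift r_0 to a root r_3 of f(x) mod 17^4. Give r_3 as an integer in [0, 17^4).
r_3 = 13845 (mod 83521)

Hensel's recurrence: r_{i+1} = r_i − f(r_i)·(f′(r_i))^{-1} mod 17^{i+2}, with f′(x) = 2x. Iterate:
  r_0 = 7 (mod 17)
  r_1 = 262 (mod 289)
  r_2 = 4019 (mod 4913)
  r_3 = 13845 (mod 83521)
Final: r_3 = 13845, and one checks f(r_3) ≡ 0 mod 17^4.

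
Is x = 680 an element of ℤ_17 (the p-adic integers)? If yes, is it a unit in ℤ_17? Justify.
x ∈ ℤ_17 but not a unit; v_17(x) = 1 > 0

ℤ_17 = {x ∈ ℚ_17 : v_17(x) ≥ 0} and ℤ_17^× = {x ∈ ℤ_17 : v_17(x) = 0}. Here v_17(680) = v_17(num) − v_17(den) = 1; compare against these criteria.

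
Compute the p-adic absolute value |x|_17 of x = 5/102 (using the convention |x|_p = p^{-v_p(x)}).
|5/102|_17 = 17

Step 1 — compute v_17(x) by factoring powers of 17 out of the numerator and denominator: v_17(5/102) = -1. Step 2 — apply |x|_p = p^{-v_p(x)} = 17^{1} = 17.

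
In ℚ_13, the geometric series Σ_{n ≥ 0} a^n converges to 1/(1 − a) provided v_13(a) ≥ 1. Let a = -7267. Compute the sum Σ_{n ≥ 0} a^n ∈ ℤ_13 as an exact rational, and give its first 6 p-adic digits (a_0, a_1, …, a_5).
Σ a^n = 1/(1 − a) = 1/7268;  first 6 digits = (1, 0, 9, 9, 2, 12)

v_13(a) = 2 ≥ 1, so the series converges in ℤ_13 to 1/(1 − a) = 1/(1 − (-7267)) = 1/7268. Expand this rational in ℤ_13: compute digits iteratively via d_i = x_i mod 13, x_{i+1} = (x_i − d_i)/13. The first 6 digits are (1, 0, 9, 9, 2, 12).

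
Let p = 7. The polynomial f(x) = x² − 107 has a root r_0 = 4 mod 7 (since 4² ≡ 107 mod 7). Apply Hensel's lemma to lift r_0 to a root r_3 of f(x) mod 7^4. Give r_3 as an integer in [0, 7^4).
r_3 = 781 (mod 2401)

Hensel's recurrence: r_{i+1} = r_i − f(r_i)·(f′(r_i))^{-1} mod 7^{i+2}, with f′(x) = 2x. Iterate:
  r_0 = 4 (mod 7)
  r_1 = 46 (mod 49)
  r_2 = 95 (mod 343)
  r_3 = 781 (mod 2401)
Final: r_3 = 781, and one checks f(r_3) ≡ 0 mod 7^4.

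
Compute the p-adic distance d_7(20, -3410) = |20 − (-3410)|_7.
d_7(20, -3410) = 1/343

Step 1 — x − y = 20 − (-3410) = 3430. Step 2 — v_7(3430) = 3 (factor: 3430 = (7^3 · 10); the sign does not affect v_p). Step 3 — |x − y|_7 = 7^{-3} = 1/343.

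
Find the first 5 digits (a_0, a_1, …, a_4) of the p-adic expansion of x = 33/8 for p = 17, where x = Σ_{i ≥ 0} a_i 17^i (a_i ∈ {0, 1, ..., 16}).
(a_0, …, a_4) = (2, 15, 14, 14, 14)

v_17(33/8) = 0 (numerator and denominator both coprime to 17), so x ∈ ℤ_17^×. Compute digits iteratively via a_i = x_i mod 17, x_{i+1} = (x_i − a_i)/17, with x_0 = x:
  x_0 = 33/8;  a_0 = 2;  x_1 = (x_0 − 2)/17 = 1/8
  x_1 = 1/8;  a_1 = 15;  x_2 = (x_1 − 15)/17 = -7/8
  x_2 = -7/8;  a_2 = 14;  x_3 = (x_2 − 14)/17 = -7/8
  x_3 = -7/8;  a_3 = 14;  x_4 = (x_3 − 14)/17 = -7/8
  x_4 = -7/8;  a_4 = 14;  x_5 = (x_4 − 14)/17 = -7/8
Digits: (2, 15, 14, 14, 14).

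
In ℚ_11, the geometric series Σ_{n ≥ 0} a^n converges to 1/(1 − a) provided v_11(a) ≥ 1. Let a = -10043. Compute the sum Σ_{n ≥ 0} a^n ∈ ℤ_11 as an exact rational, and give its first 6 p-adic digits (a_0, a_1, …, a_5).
Σ a^n = 1/(1 − a) = 1/10044;  first 6 digits = (1, 0, 5, 3, 2, 10)

v_11(a) = 2 ≥ 1, so the series converges in ℤ_11 to 1/(1 − a) = 1/(1 − (-10043)) = 1/10044. Expand this rational in ℤ_11: compute digits iteratively via d_i = x_i mod 11, x_{i+1} = (x_i − d_i)/11. The first 6 digits are (1, 0, 5, 3, 2, 10).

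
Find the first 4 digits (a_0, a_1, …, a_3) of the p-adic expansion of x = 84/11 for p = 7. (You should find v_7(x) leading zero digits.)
(a_0, …, a_3) = (0, 3, 1, 3)

v_7(84/11) = 1, so a_0 = ... = a_0 = 0. Factor out: x = 7^1 · u with u = 12/11 a unit in ℤ_7. Expand u iteratively via a_{v+i} = u_i mod 7, u_{i+1} = (u_i − a_{v+i})/7:
  u_0 = 12/11;  a_1 = 3;  u_1 = (u_0 − 3)/7 = -3/11
  u_1 = -3/11;  a_2 = 1;  u_2 = (u_1 − 1)/7 = -2/11
  u_2 = -2/11;  a_3 = 3;  u_3 = (u_2 − 3)/7 = -5/11
Digits: (0, 3, 1, 3).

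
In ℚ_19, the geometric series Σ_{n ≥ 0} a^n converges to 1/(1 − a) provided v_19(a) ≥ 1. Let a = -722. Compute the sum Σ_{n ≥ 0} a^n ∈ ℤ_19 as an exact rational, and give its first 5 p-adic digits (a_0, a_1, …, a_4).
Σ a^n = 1/(1 − a) = 1/723;  first 5 digits = (1, 0, 17, 18, 3)

v_19(a) = 2 ≥ 1, so the series converges in ℤ_19 to 1/(1 − a) = 1/(1 − (-722)) = 1/723. Expand this rational in ℤ_19: compute digits iteratively via d_i = x_i mod 19, x_{i+1} = (x_i − d_i)/19. The first 5 digits are (1, 0, 17, 18, 3).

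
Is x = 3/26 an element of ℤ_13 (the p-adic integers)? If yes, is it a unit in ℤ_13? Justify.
x ∉ ℤ_13 (v_13(x) = -1 < 0)

ℤ_13 = {x ∈ ℚ_13 : v_13(x) ≥ 0} and ℤ_13^× = {x ∈ ℤ_13 : v_13(x) = 0}. Here v_13(3/26) = v_13(num) − v_13(den) = -1; compare against these criteria.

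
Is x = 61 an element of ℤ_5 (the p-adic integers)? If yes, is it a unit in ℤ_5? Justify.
x ∈ ℤ_5^× (unit); v_5(x) = 0

ℤ_5 = {x ∈ ℚ_5 : v_5(x) ≥ 0} and ℤ_5^× = {x ∈ ℤ_5 : v_5(x) = 0}. Here v_5(61) = v_5(num) − v_5(den) = 0; compare against these criteria.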